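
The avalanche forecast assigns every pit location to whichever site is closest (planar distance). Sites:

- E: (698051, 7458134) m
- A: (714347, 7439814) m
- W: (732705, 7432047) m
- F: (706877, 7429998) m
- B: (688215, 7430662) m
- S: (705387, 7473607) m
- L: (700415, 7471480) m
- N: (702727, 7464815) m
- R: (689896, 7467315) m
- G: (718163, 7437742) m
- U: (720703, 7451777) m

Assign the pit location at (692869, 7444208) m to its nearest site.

Squared distances to each site:
E: 220786600.000; A: 480611720.000; W: 1734796817.000; F: 398148164.000; B: 205153832.000; S: 1021001525.000; L: 800704100.000; N: 521828613.000; R: 542772178.000; G: 681595592.000; U: 832021317.000.
Minimum at B.

B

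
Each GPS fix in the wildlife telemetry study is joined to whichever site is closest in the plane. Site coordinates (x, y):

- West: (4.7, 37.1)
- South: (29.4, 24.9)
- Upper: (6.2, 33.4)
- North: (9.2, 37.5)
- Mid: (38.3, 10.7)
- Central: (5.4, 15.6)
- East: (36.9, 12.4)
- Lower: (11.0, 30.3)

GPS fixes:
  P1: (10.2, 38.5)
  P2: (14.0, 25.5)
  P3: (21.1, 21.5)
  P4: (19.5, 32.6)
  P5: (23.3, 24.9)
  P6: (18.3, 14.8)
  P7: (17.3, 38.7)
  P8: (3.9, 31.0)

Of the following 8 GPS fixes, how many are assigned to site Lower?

P1 → North
P2 → Lower
P3 → South
P4 → Lower
P5 → South
P6 → Central
P7 → North
P8 → Upper
2 of the 8 go to Lower.

2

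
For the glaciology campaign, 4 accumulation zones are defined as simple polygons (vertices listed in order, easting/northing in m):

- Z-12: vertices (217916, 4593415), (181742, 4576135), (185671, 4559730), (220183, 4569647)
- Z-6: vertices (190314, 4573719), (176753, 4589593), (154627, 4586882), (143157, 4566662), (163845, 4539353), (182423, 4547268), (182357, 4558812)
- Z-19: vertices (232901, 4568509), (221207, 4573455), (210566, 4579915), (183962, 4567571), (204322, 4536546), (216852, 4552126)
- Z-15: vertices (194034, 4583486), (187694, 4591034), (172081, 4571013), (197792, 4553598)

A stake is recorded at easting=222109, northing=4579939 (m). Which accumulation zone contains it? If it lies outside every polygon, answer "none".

Cast a ray rightward from (222109, 4579939). For each polygon, the edges (by vertex number in listed order) whose endpoints lie on opposite sides of northing = 4579939, where each meets that height, and whether that is right or left of the point:
Z-12: 1–2 at easting≈189705.3 (left), 4–1 at easting≈219201.3 (left) → 0 crossings.
Z-6: 1–2 at easting≈185000.3 (left), 3–4 at easting≈150688.5 (left) → 0 crossings.
Z-19: no edge straddles that height → 0 crossings.
Z-15: 2–3 at easting≈179041.8 (left), 4–1 at easting≈194480.0 (left) → 0 crossings.
All counts are even, so the point lies outside every listed polygon.

none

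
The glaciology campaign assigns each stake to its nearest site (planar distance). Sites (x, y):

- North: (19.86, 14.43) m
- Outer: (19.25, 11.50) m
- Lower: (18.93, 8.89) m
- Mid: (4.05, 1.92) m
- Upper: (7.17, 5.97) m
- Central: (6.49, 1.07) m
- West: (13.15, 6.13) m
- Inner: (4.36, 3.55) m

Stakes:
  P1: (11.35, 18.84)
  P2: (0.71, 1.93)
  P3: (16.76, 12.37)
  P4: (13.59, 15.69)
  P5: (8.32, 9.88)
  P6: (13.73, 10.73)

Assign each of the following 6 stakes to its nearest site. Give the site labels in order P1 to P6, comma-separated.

P1 → North (d²=91.87)
P2 → Mid (d²=11.16)
P3 → Outer (d²=6.96)
P4 → North (d²=40.90)
P5 → Upper (d²=16.61)
P6 → West (d²=21.50)

North, Mid, Outer, North, Upper, West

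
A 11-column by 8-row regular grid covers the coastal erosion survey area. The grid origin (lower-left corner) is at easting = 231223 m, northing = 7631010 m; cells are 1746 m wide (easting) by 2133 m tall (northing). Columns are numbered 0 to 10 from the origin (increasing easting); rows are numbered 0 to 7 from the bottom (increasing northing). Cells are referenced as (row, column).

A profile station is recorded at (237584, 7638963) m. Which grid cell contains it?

Column index: ⌊(237584 − 231223) / 1746⌋ = ⌊3.643⌋ = 3
Row offset from origin: ⌊(7638963 − 7631010) / 2133⌋ = ⌊3.729⌋ = 3 → row 3

(3, 3)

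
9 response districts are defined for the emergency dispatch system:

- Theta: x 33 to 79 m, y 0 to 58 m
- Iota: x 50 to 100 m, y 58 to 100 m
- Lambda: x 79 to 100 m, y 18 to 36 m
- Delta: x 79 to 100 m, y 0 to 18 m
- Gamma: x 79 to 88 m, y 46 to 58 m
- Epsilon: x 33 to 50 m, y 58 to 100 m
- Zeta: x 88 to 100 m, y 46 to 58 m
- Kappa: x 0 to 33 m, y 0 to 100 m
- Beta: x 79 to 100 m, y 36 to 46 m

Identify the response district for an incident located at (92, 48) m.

Zeta

The point has x = 92 and y = 48.
Only Zeta satisfies 88 ≤ x ≤ 100 and 46 ≤ y ≤ 58.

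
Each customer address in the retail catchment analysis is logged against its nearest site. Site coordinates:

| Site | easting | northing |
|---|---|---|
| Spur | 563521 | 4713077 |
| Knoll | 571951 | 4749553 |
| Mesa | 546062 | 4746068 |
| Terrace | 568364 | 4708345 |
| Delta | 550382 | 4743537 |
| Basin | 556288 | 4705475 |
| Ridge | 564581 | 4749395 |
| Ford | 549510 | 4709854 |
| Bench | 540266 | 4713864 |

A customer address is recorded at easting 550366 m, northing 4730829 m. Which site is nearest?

Delta

Squared distances to each site:
Spur: 488187529.000; Knoll: 816500401.000; Mesa: 250751537.000; Terrace: 829458260.000; Delta: 161493520.000; Basin: 677895400.000; Ridge: 546762581.000; Ford: 440683361.000; Bench: 389821225.000.
Minimum at Delta.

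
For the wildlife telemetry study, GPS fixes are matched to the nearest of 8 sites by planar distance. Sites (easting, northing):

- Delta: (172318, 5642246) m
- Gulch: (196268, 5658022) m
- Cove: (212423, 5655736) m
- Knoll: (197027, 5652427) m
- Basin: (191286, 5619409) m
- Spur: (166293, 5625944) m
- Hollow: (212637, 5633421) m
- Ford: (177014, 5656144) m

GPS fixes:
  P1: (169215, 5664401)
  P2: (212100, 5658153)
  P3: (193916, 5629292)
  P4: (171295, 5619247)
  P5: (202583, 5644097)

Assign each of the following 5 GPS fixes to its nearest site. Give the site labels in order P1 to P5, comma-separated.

P1 → Ford (d²=129002450.00)
P2 → Cove (d²=5946218.00)
P3 → Basin (d²=104590589.00)
P4 → Spur (d²=69869813.00)
P5 → Knoll (d²=100258036.00)

Ford, Cove, Basin, Spur, Knoll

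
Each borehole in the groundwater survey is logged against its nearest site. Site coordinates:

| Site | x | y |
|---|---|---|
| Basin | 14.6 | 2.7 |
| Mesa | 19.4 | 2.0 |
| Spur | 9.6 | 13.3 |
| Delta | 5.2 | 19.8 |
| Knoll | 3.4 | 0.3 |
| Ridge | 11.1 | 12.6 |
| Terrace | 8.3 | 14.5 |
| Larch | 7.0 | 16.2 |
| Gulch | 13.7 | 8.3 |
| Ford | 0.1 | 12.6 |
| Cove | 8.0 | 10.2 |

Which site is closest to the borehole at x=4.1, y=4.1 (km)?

Knoll

Squared distances to each site:
Basin: 112.210; Mesa: 238.500; Spur: 114.890; Delta: 247.700; Knoll: 14.930; Ridge: 121.250; Terrace: 125.800; Larch: 154.820; Gulch: 109.800; Ford: 88.250; Cove: 52.420.
Minimum at Knoll.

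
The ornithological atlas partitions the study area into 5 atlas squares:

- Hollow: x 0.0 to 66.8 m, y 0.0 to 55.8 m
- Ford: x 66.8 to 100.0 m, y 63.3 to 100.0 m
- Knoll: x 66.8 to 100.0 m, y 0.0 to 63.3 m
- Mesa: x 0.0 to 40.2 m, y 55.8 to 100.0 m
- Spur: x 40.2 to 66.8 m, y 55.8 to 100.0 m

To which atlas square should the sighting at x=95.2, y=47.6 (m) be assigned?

Knoll

The point has x = 95.2 and y = 47.6.
Only Knoll satisfies 66.8 ≤ x ≤ 100.0 and 0.0 ≤ y ≤ 63.3.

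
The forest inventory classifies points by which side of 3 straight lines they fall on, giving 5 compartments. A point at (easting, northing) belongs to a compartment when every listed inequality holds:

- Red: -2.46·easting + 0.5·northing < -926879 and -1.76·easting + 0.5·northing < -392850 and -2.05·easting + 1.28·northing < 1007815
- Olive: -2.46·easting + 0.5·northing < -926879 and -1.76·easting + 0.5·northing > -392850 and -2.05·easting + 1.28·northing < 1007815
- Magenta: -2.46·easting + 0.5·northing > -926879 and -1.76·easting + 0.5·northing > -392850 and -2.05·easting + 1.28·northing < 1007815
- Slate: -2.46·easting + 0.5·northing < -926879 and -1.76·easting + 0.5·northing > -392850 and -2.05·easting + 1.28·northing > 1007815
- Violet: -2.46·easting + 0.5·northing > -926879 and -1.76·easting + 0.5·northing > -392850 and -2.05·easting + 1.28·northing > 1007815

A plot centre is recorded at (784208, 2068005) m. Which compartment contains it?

-2.46·784208 + 0.5·2068005 = -895149.180, which is > -926879
-1.76·784208 + 0.5·2068005 = -346203.580, which is > -392850
-2.05·784208 + 1.28·2068005 = 1039420.000, which is > 1007815
This sign pattern matches Violet.

Violet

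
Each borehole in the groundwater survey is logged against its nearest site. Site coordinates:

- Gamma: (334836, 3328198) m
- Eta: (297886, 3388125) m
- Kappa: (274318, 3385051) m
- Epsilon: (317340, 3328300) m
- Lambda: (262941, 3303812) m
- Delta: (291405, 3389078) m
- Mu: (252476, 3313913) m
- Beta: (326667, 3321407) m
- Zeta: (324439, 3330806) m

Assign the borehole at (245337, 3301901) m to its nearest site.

Squared distances to each site:
Gamma: 8701603210.000; Eta: 10195975577.000; Kappa: 7753820861.000; Epsilon: 5881339210.000; Lambda: 313552737.000; Delta: 9722089953.000; Mu: 195253465.000; Beta: 6995052936.000; Zeta: 7092625429.000.
Minimum at Mu.

Mu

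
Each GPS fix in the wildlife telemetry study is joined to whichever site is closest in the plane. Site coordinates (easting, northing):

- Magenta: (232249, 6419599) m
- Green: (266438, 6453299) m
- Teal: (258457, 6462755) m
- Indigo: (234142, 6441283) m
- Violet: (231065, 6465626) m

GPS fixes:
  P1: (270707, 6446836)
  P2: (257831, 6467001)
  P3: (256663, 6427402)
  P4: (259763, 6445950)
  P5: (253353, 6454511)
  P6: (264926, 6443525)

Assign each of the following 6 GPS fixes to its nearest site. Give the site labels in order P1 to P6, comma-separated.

P1 → Green (d²=59994730.00)
P2 → Teal (d²=18420392.00)
P3 → Magenta (d²=656930205.00)
P4 → Green (d²=98563426.00)
P5 → Teal (d²=94014352.00)
P6 → Green (d²=97817220.00)

Green, Teal, Magenta, Green, Teal, Green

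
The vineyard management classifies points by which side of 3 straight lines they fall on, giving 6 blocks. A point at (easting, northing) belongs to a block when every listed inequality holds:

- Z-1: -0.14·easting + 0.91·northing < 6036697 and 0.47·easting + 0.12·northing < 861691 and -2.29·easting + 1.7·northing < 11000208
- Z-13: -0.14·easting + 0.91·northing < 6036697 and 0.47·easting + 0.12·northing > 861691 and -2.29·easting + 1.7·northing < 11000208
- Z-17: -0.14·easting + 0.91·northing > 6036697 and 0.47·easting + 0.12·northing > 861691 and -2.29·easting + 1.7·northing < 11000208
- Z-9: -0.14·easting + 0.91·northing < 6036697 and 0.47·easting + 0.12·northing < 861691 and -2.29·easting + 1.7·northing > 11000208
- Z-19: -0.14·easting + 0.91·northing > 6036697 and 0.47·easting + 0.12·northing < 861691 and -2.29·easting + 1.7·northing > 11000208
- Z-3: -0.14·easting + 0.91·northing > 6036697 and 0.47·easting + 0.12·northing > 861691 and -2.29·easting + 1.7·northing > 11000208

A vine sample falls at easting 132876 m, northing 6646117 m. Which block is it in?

Z-1

-0.14·132876 + 0.91·6646117 = 6029363.830, which is < 6036697
0.47·132876 + 0.12·6646117 = 859985.760, which is < 861691
-2.29·132876 + 1.7·6646117 = 10994112.860, which is < 11000208
This sign pattern matches Z-1.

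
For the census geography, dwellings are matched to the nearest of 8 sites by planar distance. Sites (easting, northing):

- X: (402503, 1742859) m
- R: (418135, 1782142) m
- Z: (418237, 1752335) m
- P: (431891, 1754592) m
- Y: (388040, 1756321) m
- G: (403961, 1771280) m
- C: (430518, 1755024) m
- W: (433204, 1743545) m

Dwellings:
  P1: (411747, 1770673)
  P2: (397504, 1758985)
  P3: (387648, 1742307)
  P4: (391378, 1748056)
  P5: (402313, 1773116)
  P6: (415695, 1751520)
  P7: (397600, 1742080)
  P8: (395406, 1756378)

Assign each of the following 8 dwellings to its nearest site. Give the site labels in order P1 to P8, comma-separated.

G, Y, Y, Y, G, Z, X, Y

P1 → G (d²=60990245.00)
P2 → Y (d²=96664192.00)
P3 → Y (d²=196545860.00)
P4 → Y (d²=79452469.00)
P5 → G (d²=6086800.00)
P6 → Z (d²=7125989.00)
P7 → X (d²=24646250.00)
P8 → Y (d²=54261205.00)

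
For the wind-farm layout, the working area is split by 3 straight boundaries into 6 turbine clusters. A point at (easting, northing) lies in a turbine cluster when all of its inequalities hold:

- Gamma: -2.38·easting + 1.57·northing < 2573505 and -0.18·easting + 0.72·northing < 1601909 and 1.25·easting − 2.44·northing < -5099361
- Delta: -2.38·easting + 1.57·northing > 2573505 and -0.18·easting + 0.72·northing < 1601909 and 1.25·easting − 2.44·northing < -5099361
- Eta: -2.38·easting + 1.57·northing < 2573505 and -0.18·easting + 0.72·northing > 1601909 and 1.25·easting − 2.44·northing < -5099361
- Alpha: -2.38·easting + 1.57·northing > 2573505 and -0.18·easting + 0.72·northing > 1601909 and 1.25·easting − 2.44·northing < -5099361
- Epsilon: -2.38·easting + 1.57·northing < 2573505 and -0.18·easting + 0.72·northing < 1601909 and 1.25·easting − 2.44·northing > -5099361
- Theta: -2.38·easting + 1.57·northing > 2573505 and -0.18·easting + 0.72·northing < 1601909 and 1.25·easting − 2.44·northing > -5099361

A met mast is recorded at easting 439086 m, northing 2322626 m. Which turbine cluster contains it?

-2.38·439086 + 1.57·2322626 = 2601498.140, which is > 2573505
-0.18·439086 + 0.72·2322626 = 1593255.240, which is < 1601909
1.25·439086 − 2.44·2322626 = -5118349.940, which is < -5099361
This sign pattern matches Delta.

Delta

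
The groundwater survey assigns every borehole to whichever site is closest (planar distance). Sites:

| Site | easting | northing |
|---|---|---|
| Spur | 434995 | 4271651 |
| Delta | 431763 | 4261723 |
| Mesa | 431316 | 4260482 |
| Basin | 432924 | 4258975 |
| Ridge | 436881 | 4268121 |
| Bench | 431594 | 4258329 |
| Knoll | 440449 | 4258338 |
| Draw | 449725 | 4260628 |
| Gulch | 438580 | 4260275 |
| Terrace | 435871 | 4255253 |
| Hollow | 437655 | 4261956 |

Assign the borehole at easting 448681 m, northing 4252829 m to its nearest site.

Draw

Squared distances to each site:
Spur: 541574280.000; Delta: 365321960.000; Mesa: 360111634.000; Basin: 286056365.000; Ridge: 373085264.000; Bench: 322215569.000; Knoll: 98114905.000; Draw: 61914337.000; Gulch: 157473117.000; Terrace: 169971876.000; Hollow: 204874805.000.
Minimum at Draw.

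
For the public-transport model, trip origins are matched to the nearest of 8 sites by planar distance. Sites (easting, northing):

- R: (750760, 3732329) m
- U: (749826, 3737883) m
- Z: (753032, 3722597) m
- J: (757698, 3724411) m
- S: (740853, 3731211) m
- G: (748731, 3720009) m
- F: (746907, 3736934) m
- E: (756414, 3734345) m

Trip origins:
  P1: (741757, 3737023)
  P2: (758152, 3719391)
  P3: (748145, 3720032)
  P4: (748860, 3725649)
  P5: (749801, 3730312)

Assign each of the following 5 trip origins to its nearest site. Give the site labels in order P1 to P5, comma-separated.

P1 → F (d²=26530421.00)
P2 → J (d²=25406516.00)
P3 → G (d²=343925.00)
P4 → Z (d²=26720288.00)
P5 → R (d²=4987970.00)

F, J, G, Z, R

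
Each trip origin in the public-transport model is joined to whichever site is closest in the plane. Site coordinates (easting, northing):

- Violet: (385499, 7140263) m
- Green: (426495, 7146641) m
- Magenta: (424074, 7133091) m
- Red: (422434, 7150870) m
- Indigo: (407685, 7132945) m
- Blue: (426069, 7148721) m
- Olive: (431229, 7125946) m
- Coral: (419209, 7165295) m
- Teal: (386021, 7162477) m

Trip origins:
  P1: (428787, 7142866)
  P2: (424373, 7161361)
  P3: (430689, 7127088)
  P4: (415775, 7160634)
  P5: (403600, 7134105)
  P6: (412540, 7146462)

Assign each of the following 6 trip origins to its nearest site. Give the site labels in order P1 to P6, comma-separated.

P1 → Green (d²=19503889.00)
P2 → Coral (d²=42143252.00)
P3 → Olive (d²=1595764.00)
P4 → Coral (d²=33517277.00)
P5 → Indigo (d²=18032825.00)
P6 → Red (d²=117321700.00)

Green, Coral, Olive, Coral, Indigo, Red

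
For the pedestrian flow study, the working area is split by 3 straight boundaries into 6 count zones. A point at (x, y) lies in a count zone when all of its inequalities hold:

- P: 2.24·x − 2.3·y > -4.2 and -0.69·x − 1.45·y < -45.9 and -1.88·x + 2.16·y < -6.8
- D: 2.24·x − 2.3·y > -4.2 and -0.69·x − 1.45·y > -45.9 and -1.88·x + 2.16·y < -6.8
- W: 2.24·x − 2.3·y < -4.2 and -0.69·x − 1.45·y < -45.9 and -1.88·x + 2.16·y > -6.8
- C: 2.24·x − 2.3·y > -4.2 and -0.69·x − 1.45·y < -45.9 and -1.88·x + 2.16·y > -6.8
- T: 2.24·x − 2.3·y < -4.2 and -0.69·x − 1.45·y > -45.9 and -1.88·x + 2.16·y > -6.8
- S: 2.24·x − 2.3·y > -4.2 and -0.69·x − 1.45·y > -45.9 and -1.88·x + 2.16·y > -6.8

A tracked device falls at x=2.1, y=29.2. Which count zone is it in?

T

2.24·2.1 − 2.3·29.2 = -62.456, which is < -4.2
-0.69·2.1 − 1.45·29.2 = -43.789, which is > -45.9
-1.88·2.1 + 2.16·29.2 = 59.124, which is > -6.8
This sign pattern matches T.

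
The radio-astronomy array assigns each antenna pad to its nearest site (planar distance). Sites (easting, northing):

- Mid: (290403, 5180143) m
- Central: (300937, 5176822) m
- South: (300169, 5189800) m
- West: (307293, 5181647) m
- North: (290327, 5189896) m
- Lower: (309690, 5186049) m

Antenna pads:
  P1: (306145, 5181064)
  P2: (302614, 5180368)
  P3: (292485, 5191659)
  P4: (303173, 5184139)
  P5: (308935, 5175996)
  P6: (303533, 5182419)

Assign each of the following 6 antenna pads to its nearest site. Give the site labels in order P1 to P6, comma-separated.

West, Central, North, West, West, West

P1 → West (d²=1657793.00)
P2 → Central (d²=15386445.00)
P3 → North (d²=7765133.00)
P4 → West (d²=23184464.00)
P5 → West (d²=34629965.00)
P6 → West (d²=14733584.00)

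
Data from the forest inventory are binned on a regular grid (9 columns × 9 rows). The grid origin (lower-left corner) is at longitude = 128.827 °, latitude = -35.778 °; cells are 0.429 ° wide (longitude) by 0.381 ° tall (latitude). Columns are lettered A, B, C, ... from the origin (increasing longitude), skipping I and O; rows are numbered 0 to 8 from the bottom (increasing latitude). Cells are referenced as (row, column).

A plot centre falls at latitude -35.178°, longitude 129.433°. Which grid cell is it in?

Column index: ⌊(129.433 − 128.827) / 0.429⌋ = ⌊1.413⌋ = 1 → column B
Row offset from origin: ⌊(-35.178 − -35.778) / 0.381⌋ = ⌊1.575⌋ = 1 → row 1

(1, B)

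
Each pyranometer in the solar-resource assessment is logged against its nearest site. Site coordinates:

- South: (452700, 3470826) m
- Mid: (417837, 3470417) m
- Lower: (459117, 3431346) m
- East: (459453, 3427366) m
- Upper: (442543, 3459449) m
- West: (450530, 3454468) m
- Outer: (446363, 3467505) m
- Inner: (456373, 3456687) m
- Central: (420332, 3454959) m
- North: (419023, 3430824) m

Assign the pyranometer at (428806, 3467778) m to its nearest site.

Squared distances to each site:
South: 580213540.000; Mid: 127283282.000; Lower: 2246047345.000; East: 2572368353.000; Upper: 258077410.000; West: 649088276.000; Outer: 308322778.000; Inner: 882949770.000; Central: 236135437.000; North: 1461305205.000.
Minimum at Mid.

Mid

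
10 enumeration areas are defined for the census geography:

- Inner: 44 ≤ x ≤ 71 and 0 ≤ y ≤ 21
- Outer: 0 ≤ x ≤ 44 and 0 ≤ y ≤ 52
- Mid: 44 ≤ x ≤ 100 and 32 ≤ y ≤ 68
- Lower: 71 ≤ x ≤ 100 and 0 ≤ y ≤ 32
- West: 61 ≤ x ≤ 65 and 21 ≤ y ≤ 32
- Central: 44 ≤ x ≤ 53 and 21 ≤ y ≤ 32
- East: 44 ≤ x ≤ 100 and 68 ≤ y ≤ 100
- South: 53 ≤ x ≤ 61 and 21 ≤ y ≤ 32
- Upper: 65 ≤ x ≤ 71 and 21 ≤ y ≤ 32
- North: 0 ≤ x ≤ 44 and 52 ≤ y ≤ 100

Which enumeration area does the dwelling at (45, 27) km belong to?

Central

The point has x = 45 and y = 27.
Only Central satisfies 44 ≤ x ≤ 53 and 21 ≤ y ≤ 32.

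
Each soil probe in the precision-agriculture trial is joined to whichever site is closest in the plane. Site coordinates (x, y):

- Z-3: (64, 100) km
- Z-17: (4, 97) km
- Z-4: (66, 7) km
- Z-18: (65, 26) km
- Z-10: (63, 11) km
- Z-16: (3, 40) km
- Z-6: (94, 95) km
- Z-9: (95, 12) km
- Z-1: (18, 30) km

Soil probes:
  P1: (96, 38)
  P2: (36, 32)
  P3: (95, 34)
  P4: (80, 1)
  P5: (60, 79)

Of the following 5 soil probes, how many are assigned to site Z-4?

P1 → Z-9
P2 → Z-1
P3 → Z-9
P4 → Z-4
P5 → Z-3
1 of the 5 goes to Z-4.

1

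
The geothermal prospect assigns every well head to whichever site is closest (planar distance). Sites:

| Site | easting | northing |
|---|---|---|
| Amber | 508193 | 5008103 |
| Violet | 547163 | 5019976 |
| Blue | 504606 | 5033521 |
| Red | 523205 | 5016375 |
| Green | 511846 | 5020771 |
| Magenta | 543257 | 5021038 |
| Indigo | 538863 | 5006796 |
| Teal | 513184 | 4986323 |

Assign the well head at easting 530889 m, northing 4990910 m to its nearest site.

Indigo

Squared distances to each site:
Amber: 810707665.000; Violet: 1109675432.000; Blue: 2506493410.000; Red: 707510081.000; Green: 1254315170.000; Magenta: 1060663808.000; Indigo: 315949672.000; Teal: 334507594.000.
Minimum at Indigo.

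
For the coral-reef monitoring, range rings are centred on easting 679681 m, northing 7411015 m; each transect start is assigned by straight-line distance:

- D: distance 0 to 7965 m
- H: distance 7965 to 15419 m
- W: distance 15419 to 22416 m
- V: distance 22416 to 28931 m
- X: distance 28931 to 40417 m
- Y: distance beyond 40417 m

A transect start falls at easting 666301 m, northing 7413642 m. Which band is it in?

Distance = √((666301−679681)² + (7413642−7411015)²) = √(179024400.000 + 6901129.000) = 13635.451 m.
7965 ≤ 13635.451 < 15419 → H.

H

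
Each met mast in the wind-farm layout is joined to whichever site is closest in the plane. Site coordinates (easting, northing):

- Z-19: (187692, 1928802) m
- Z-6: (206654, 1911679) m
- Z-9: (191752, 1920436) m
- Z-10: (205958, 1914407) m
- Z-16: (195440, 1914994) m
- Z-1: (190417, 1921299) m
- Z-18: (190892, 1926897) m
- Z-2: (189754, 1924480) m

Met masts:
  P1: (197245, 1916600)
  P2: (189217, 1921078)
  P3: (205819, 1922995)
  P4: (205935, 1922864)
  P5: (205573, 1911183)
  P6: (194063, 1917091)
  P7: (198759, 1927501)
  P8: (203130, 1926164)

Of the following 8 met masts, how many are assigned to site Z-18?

P1 → Z-16
P2 → Z-1
P3 → Z-10
P4 → Z-10
P5 → Z-6
P6 → Z-16
P7 → Z-18
P8 → Z-10
1 of the 8 goes to Z-18.

1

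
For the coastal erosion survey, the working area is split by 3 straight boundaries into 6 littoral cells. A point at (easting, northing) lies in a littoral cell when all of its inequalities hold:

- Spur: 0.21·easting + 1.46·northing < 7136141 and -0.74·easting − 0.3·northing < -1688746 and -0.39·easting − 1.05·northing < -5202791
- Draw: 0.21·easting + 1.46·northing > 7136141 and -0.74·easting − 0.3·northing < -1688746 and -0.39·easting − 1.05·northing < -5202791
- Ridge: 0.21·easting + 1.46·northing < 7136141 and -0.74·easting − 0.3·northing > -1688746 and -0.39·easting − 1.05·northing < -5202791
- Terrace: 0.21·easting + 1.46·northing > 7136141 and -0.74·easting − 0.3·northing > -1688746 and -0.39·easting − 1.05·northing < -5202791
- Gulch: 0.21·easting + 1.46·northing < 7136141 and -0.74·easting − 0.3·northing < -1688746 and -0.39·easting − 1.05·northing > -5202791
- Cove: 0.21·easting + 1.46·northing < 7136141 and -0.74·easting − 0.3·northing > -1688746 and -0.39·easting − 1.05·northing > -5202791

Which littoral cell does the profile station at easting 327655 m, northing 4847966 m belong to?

Draw

0.21·327655 + 1.46·4847966 = 7146837.910, which is > 7136141
-0.74·327655 − 0.3·4847966 = -1696854.500, which is < -1688746
-0.39·327655 − 1.05·4847966 = -5218149.750, which is < -5202791
This sign pattern matches Draw.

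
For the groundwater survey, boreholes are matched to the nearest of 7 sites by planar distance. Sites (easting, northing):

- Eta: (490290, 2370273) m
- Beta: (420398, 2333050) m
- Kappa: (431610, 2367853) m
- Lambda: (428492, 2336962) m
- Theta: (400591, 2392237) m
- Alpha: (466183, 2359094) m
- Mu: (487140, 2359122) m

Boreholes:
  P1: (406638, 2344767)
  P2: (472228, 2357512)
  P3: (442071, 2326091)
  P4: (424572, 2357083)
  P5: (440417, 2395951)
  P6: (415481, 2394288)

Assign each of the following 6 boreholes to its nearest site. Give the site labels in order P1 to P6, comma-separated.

P1 → Beta (d²=326625689.00)
P2 → Alpha (d²=39044749.00)
P3 → Lambda (d²=302567882.00)
P4 → Kappa (d²=165526344.00)
P5 → Kappa (d²=867060853.00)
P6 → Theta (d²=225918701.00)

Beta, Alpha, Lambda, Kappa, Kappa, Theta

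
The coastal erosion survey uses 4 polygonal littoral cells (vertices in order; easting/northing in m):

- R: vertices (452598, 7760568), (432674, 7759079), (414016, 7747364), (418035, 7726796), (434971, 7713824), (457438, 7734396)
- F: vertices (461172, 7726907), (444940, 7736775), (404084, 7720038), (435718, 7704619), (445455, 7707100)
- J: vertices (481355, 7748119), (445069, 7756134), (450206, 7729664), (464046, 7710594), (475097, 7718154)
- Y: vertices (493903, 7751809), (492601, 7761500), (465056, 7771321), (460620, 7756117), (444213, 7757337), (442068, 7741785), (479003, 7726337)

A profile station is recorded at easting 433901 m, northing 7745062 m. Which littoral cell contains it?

R

Cast a ray rightward from (433901, 7745062). For each polygon, the edges (by vertex number in listed order) whose endpoints lie on opposite sides of northing = 7745062, where each meets that height, and whether that is right or left of the point:
R: 3–4 at easting≈414465.8 (left), 6–1 at easting≈455465.5 (right) → 1 crossing.
F: no edge straddles that height → 0 crossings.
J: 2–3 at easting≈447217.7 (right), 5–1 at easting≈480716.6 (right) → 2 crossings.
Y: 5–6 at easting≈442520.0 (right), 7–1 at easting≈489956.3 (right) → 2 crossings.
Only R has an odd count, so the point is inside R.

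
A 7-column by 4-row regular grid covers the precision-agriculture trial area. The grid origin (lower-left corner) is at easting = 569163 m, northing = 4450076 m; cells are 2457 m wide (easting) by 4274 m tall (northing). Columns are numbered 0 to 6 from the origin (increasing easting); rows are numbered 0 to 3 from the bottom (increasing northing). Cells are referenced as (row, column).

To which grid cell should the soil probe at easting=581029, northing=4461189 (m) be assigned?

Column index: ⌊(581029 − 569163) / 2457⌋ = ⌊4.829⌋ = 4
Row offset from origin: ⌊(4461189 − 4450076) / 4274⌋ = ⌊2.600⌋ = 2 → row 2

(2, 4)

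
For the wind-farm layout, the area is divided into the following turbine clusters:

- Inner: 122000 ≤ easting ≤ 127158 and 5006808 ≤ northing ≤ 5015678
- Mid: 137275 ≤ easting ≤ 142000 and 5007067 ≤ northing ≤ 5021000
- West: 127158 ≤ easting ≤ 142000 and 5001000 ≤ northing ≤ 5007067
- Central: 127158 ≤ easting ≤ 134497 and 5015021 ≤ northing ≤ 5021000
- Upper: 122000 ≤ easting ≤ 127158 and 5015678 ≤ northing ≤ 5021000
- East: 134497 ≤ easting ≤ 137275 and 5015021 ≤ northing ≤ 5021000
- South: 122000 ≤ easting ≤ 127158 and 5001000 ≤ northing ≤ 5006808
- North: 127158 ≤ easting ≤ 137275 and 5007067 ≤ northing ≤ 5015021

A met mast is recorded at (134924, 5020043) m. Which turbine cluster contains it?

The point has easting = 134924 and northing = 5020043.
Only East satisfies 134497 ≤ easting ≤ 137275 and 5015021 ≤ northing ≤ 5021000.

East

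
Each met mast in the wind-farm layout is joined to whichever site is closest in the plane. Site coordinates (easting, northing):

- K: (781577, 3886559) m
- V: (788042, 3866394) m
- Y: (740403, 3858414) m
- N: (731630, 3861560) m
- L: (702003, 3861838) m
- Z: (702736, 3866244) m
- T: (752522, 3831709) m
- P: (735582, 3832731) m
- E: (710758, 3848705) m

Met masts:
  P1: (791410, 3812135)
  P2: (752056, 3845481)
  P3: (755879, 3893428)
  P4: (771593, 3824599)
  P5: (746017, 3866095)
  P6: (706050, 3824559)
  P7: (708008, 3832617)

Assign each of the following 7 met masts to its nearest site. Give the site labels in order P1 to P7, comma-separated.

P1 → T (d²=1895418020.00)
P2 → T (d²=189885140.00)
P3 → K (d²=707570365.00)
P4 → T (d²=414255141.00)
P5 → Y (d²=90514757.00)
P6 → E (d²=605194580.00)
P7 → E (d²=266386244.00)

T, T, K, T, Y, E, E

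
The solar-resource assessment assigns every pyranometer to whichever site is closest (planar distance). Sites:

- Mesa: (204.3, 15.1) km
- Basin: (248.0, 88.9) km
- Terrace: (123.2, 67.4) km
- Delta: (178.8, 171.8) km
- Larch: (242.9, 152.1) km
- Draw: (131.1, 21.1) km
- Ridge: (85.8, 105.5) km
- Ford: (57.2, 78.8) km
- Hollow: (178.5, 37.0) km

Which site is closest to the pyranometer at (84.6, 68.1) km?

Ford

Squared distances to each site:
Mesa: 17137.090; Basin: 27132.200; Terrace: 1490.450; Delta: 19627.330; Larch: 32114.890; Draw: 4371.250; Ridge: 1400.200; Ford: 865.250; Hollow: 9784.420.
Minimum at Ford.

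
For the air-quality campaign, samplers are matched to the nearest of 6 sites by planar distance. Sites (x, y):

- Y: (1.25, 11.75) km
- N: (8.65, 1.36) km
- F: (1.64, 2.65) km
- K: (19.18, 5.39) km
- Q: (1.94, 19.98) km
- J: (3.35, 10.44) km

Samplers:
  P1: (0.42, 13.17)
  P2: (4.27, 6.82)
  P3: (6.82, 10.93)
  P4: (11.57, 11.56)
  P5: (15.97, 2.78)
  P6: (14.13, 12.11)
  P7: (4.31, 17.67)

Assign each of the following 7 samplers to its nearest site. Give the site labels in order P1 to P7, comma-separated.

Y, J, J, J, K, K, Q

P1 → Y (d²=2.71)
P2 → J (d²=13.95)
P3 → J (d²=12.28)
P4 → J (d²=68.82)
P5 → K (d²=17.12)
P6 → K (d²=70.66)
P7 → Q (d²=10.95)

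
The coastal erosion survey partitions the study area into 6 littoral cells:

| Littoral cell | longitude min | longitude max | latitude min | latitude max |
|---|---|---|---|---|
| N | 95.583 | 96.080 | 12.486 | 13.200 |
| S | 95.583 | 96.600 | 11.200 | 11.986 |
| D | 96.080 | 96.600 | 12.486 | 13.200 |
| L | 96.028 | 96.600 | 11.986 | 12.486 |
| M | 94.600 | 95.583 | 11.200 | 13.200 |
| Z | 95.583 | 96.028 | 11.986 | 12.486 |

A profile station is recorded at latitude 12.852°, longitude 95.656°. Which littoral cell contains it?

N

The point has longitude = 95.656 and latitude = 12.852.
Only N satisfies 95.583 ≤ longitude ≤ 96.080 and 12.486 ≤ latitude ≤ 13.200.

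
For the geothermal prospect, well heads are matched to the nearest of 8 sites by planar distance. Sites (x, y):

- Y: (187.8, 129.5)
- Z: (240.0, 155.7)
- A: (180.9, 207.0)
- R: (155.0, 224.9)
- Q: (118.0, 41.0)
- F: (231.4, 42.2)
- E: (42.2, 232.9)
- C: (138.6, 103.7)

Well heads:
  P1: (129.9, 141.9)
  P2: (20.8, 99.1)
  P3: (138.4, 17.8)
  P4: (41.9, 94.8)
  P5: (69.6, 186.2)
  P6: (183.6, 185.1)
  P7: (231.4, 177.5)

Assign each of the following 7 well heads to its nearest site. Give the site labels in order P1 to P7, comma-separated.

P1 → C (d²=1534.93)
P2 → Q (d²=12823.45)
P3 → Q (d²=954.40)
P4 → Q (d²=8685.65)
P5 → E (d²=2931.65)
P6 → A (d²=486.90)
P7 → Z (d²=549.20)

C, Q, Q, Q, E, A, Z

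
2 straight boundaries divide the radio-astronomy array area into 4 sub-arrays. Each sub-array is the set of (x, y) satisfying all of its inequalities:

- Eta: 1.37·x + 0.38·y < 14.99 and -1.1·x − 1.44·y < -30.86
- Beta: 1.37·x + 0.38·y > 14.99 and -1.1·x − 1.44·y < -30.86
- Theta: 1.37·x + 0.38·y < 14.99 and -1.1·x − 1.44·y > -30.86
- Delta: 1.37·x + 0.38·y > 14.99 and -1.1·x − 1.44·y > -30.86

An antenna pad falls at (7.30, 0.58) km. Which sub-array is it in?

1.37·7.30 + 0.38·0.58 = 10.221, which is < 14.99
-1.1·7.30 − 1.44·0.58 = -8.865, which is > -30.86
This sign pattern matches Theta.

Theta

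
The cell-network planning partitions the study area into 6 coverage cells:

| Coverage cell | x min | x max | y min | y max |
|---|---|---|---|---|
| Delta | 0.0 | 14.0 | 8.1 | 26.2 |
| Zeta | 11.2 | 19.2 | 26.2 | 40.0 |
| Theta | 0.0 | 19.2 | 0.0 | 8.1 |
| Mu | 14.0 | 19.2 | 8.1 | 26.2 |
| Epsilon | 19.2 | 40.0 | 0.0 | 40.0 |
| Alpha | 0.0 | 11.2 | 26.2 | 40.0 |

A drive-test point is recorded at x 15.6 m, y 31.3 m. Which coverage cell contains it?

The point has x = 15.6 and y = 31.3.
Only Zeta satisfies 11.2 ≤ x ≤ 19.2 and 26.2 ≤ y ≤ 40.0.

Zeta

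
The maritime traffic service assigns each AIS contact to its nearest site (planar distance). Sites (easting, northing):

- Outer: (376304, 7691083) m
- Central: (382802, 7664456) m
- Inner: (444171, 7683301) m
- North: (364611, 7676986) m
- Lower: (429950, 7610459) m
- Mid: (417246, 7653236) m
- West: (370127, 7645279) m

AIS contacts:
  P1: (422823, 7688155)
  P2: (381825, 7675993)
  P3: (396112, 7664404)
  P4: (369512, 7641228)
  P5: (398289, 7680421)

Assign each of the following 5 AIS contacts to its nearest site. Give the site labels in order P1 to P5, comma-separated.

Inner, Central, Central, West, Central

P1 → Inner (d²=479298420.00)
P2 → Central (d²=134056898.00)
P3 → Central (d²=177158804.00)
P4 → West (d²=16788826.00)
P5 → Central (d²=494728394.00)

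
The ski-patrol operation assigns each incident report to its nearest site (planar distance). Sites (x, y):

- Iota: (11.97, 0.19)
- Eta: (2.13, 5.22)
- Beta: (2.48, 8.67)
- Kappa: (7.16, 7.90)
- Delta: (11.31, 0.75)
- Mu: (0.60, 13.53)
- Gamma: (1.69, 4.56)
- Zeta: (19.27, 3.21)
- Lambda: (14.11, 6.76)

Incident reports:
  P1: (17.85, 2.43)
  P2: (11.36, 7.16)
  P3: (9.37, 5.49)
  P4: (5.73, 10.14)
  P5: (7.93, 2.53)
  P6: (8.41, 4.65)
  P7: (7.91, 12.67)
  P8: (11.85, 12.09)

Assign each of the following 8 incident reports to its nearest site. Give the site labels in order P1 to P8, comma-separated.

Zeta, Lambda, Kappa, Kappa, Delta, Kappa, Kappa, Lambda

P1 → Zeta (d²=2.62)
P2 → Lambda (d²=7.72)
P3 → Kappa (d²=10.69)
P4 → Kappa (d²=7.06)
P5 → Delta (d²=14.59)
P6 → Kappa (d²=12.12)
P7 → Kappa (d²=23.32)
P8 → Lambda (d²=33.52)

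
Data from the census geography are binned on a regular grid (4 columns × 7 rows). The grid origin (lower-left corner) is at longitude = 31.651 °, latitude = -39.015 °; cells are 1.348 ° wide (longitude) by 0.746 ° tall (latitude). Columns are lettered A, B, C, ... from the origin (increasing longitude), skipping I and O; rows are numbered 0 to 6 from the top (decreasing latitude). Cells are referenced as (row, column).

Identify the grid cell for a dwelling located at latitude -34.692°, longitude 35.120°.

(1, C)

Column index: ⌊(35.120 − 31.651) / 1.348⌋ = ⌊2.573⌋ = 2 → column C
Row offset from origin: ⌊(-34.692 − -39.015) / 0.746⌋ = ⌊5.795⌋ = 5 → row 1 (counted from top)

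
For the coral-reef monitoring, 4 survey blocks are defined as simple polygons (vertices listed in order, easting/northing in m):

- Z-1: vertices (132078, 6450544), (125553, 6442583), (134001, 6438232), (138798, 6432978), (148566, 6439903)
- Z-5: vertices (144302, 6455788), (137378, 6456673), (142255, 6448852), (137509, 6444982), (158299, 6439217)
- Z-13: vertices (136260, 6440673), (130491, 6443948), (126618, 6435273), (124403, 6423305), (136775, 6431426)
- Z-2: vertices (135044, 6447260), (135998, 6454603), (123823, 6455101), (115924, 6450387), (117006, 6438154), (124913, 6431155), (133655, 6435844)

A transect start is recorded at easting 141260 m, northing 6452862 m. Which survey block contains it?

Z-5

Cast a ray rightward from (141260, 6452862). For each polygon, the edges (by vertex number in listed order) whose endpoints lie on opposite sides of northing = 6452862, where each meets that height, and whether that is right or left of the point:
Z-1: no edge straddles that height → 0 crossings.
Z-5: 2–3 at easting≈139754.5 (left), 5–1 at easting≈146773.5 (right) → 1 crossing.
Z-13: no edge straddles that height → 0 crossings.
Z-2: 1–2 at easting≈135771.8 (left), 3–4 at easting≈120071.2 (left) → 0 crossings.
Only Z-5 has an odd count, so the point is inside Z-5.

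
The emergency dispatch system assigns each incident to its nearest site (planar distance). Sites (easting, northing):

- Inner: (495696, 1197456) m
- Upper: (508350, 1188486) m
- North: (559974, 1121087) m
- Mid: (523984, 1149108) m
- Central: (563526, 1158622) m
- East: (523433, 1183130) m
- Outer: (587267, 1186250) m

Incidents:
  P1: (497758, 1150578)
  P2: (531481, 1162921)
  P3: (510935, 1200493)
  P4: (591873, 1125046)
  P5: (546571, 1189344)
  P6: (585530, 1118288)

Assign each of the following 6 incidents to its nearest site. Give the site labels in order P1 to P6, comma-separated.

P1 → Mid (d²=689963976.00)
P2 → Mid (d²=247003978.00)
P3 → Upper (d²=150850274.00)
P4 → North (d²=1033219882.00)
P5 → East (d²=573980840.00)
P6 → North (d²=660943537.00)

Mid, Mid, Upper, North, East, North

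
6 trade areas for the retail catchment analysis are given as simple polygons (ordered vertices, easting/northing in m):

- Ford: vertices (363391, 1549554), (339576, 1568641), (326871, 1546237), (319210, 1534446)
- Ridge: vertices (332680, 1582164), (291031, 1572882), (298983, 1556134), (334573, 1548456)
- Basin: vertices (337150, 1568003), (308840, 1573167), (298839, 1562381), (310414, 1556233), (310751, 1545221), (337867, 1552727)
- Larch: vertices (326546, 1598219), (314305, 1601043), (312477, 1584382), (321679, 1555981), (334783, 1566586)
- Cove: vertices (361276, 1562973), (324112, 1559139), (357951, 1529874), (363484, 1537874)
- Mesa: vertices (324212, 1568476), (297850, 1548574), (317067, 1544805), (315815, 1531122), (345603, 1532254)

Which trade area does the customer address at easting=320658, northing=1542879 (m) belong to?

Mesa

Cast a ray rightward from (320658, 1542879). For each polygon, the edges (by vertex number in listed order) whose endpoints lie on opposite sides of northing = 1542879, where each meets that height, and whether that is right or left of the point:
Ford: 3–4 at easting≈324689.2 (right), 4–1 at easting≈343871.0 (right) → 2 crossings.
Ridge: no edge straddles that height → 0 crossings.
Basin: no edge straddles that height → 0 crossings.
Larch: no edge straddles that height → 0 crossings.
Cove: 2–3 at easting≈342913.4 (right), 4–1 at easting≈363043.7 (right) → 2 crossings.
Mesa: 3–4 at easting≈316890.8 (left), 5–1 at easting≈339328.4 (right) → 1 crossing.
Only Mesa has an odd count, so the point is inside Mesa.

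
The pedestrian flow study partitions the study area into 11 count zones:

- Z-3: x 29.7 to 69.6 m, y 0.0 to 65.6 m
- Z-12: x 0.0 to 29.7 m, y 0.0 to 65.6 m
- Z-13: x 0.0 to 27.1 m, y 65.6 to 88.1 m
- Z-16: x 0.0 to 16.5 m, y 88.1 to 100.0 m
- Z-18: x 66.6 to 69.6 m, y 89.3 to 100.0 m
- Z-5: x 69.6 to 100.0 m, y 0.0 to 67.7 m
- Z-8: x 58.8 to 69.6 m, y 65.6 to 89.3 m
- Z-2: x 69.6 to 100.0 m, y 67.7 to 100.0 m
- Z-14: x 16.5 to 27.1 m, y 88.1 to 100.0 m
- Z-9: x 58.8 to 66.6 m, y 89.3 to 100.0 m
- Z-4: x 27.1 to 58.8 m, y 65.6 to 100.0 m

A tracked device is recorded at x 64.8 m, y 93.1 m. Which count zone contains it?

The point has x = 64.8 and y = 93.1.
Only Z-9 satisfies 58.8 ≤ x ≤ 66.6 and 89.3 ≤ y ≤ 100.0.

Z-9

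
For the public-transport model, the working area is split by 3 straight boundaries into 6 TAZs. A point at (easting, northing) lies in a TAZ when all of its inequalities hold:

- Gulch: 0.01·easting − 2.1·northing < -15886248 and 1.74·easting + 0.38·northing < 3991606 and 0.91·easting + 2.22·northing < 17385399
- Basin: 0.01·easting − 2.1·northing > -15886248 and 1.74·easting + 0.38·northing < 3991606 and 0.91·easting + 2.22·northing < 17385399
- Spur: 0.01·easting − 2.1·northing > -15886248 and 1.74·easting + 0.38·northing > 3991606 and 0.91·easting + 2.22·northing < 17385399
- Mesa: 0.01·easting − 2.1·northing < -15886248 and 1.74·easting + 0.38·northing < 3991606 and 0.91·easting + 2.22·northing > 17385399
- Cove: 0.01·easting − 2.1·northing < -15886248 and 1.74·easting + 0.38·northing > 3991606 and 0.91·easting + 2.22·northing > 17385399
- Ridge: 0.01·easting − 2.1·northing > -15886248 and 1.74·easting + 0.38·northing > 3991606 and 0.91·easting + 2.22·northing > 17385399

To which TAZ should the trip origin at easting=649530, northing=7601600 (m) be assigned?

Cove

0.01·649530 − 2.1·7601600 = -15956864.700, which is < -15886248
1.74·649530 + 0.38·7601600 = 4018790.200, which is > 3991606
0.91·649530 + 2.22·7601600 = 17466624.300, which is > 17385399
This sign pattern matches Cove.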